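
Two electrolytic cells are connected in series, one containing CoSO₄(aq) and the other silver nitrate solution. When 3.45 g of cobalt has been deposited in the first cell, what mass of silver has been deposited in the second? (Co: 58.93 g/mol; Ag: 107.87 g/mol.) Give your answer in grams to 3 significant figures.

12.6 g

n(Co) = 3.45 / 58.93 = 0.05854 mol
Co²⁺ + 2e⁻ → Co, so n(e⁻) = 2 × 0.05854 = 0.1171 mol
Since the cells are in series, n(e⁻) in the Ag cell is also 0.1171 mol.
Ag⁺ + e⁻ → Ag, so n(Ag) = 0.1171 mol
m(Ag) = 0.1171 × 107.87 = 12.6 g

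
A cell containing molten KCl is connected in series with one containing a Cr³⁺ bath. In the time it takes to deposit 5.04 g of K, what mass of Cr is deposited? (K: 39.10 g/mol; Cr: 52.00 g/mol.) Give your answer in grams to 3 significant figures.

n(K) = 5.04 / 39.10 = 0.1289 mol
K⁺ + e⁻ → K, so n(e⁻) = 0.1289 mol
In series, the same 0.1289 mol of electrons flows through the second cell.
Cr³⁺ + 3e⁻ → Cr, so n(Cr) = 0.1289 / 3 = 0.04297 mol
m(Cr) = 0.04297 × 52.00 = 2.23 g

2.23 g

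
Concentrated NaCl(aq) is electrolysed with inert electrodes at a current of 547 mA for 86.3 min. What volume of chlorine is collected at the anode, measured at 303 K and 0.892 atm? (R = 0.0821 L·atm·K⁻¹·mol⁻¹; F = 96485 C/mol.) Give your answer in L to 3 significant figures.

Q = It = 0.547 × 5178 = 2832 C
n(e⁻) = 2832 / 96485 = 0.02935 mol
2Cl⁻ → Cl₂ + 2e⁻, so n(Cl₂) = 0.02935 / 2 = 0.01468 mol
V = nRT/P = 0.01468 × 0.0821 × 303 / 0.892 = 0.4094 L

0.409 L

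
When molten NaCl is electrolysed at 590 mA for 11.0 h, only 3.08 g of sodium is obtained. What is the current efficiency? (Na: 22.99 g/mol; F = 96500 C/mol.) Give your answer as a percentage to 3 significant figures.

55.3%

Q = 0.590 × 39600 = 23360 C
n(e⁻) = 23360 / 96500 = 0.2421 mol
Na⁺ + e⁻ → Na, so theoretical n(Na) = 0.2421 mol → 5.566 g
Efficiency = 3.08 / 5.566 = 0.5534 = 55.3%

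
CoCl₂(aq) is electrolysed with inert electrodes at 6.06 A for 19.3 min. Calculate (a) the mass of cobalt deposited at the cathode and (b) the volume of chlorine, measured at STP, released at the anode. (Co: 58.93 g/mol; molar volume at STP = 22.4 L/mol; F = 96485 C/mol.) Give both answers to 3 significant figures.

Q = 6.06 × 1158 = 7017 C; n(e⁻) = 7017 / 96485 = 0.07273 mol
Cathode: Co²⁺ + 2e⁻ → Co → n(Co) = 0.07273/2 = 0.03637 mol → 2.14 g
Anode: 2Cl⁻ → Cl₂ + 2e⁻ → n(Cl₂) = 0.07273/2 = 0.03637 mol → 0.815 L

2.14 g Co; 0.815 L Cl₂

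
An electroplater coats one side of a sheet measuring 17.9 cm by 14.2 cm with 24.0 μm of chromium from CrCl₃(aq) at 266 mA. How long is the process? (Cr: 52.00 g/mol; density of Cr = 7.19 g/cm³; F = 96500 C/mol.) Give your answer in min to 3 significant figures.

1530 min

Plated area = 17.9 × 14.2 = 254.2 cm²
Volume = 254.2 × 24.0×10⁻⁴ cm = 0.6101 cm³
m(Cr) = 0.6101 × 7.19 = 4.387 g
n(Cr) = 4.387 / 52.00 = 0.08437 mol; n(e⁻) = 3 × 0.08437 = 0.2531 mol
Q = 0.2531 × 96500 = 24420 C
t = 24420 / 0.266 = 91800 s = 1530 min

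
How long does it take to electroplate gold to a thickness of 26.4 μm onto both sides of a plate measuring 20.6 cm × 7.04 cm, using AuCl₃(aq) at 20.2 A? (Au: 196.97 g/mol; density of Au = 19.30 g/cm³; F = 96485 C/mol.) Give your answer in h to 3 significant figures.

Plated area = 2 × 20.6 × 7.04 = 290.0 cm²
Volume = 290.0 × 26.4×10⁻⁴ cm = 0.7656 cm³
m(Au) = 0.7656 × 19.30 = 14.78 g
n(Au) = 14.78 / 196.97 = 0.07504 mol; n(e⁻) = 3 × 0.07504 = 0.2251 mol
Q = 0.2251 × 96485 = 21720 C
t = 21720 / 20.2 = 1075 s = 0.299 h

0.299 h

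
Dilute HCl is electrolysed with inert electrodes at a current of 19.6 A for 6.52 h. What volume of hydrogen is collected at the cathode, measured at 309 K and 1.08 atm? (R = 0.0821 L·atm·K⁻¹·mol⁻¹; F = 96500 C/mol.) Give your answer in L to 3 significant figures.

Q = It = 19.6 × 23472 = 4.601×10^5 C
n(e⁻) = 4.601×10^5 / 96500 = 4.768 mol
2H⁺ + 2e⁻ → H₂, so n(H₂) = 4.768 / 2 = 2.384 mol
V = nRT/P = 2.384 × 0.0821 × 309 / 1.08 = 56.00 L

56.0 L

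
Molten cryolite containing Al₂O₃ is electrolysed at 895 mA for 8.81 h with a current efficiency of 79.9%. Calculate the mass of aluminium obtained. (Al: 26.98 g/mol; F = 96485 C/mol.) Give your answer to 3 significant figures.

2.11 g

Q = 0.895 × 31716 = 28390 C
n(e⁻) = 28390 / 96485 = 0.2942 mol
Al³⁺ + 3e⁻ → Al, so theoretical m(Al) = 0.09807 × 26.98 = 2.646 g
Actual mass = 79.9% × 2.646 = 2.11 g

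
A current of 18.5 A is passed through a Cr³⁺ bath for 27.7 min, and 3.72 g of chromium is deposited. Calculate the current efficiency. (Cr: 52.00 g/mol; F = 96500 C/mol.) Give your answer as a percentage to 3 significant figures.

67.4%

Q = 18.5 × 1662 = 30750 C
n(e⁻) = 30750 / 96500 = 0.3187 mol
Cr³⁺ + 3e⁻ → Cr, so theoretical n(Cr) = 0.1062 mol → 5.522 g
Efficiency = 3.72 / 5.522 = 0.6737 = 67.4%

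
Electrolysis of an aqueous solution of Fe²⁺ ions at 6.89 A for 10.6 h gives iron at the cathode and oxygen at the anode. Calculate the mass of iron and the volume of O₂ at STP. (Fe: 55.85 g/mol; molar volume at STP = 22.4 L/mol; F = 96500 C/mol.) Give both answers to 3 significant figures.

Q = 6.89 × 38160 = 2.629×10^5 C; n(e⁻) = 2.629×10^5 / 96500 = 2.724 mol
Cathode: Fe²⁺ + 2e⁻ → Fe → n(Fe) = 2.724/2 = 1.362 mol → 76.1 g
Anode: 2H₂O → O₂ + 4H⁺ + 4e⁻ → n(O₂) = 2.724/4 = 0.6810 mol → 15.3 L

76.1 g Fe; 15.3 L O₂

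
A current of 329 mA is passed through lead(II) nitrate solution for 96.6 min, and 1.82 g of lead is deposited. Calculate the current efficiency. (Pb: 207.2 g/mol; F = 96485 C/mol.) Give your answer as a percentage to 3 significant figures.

Q = 0.329 × 5796 = 1907 C
n(e⁻) = 1907 / 96485 = 0.01976 mol
Pb²⁺ + 2e⁻ → Pb, so theoretical n(Pb) = 0.009880 mol → 2.047 g
Efficiency = 1.82 / 2.047 = 0.8891 = 88.9%

88.9%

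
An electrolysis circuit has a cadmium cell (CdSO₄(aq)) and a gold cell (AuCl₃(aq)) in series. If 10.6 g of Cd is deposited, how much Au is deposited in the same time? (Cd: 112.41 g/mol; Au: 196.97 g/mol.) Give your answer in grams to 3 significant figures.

n(Cd) = 10.6 / 112.41 = 0.09430 mol
Cd²⁺ + 2e⁻ → Cd, so n(e⁻) = 2 × 0.09430 = 0.1886 mol
In series, the same 0.1886 mol of electrons flows through the second cell.
Au³⁺ + 3e⁻ → Au, so n(Au) = 0.1886 / 3 = 0.06287 mol
m(Au) = 0.06287 × 196.97 = 12.4 g

12.4 g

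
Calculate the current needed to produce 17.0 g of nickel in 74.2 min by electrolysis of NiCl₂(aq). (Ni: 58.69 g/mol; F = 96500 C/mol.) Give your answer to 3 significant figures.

12.6 A

n(Ni) = 17.0 / 58.69 = 0.2897 mol
Ni²⁺ + 2e⁻ → Ni, so n(e⁻) = 2 × 0.2897 = 0.5794 mol
Q = 0.5794 × 96500 = 55910 C
I = Q / t = 55910 / 4452 s = 12.6 A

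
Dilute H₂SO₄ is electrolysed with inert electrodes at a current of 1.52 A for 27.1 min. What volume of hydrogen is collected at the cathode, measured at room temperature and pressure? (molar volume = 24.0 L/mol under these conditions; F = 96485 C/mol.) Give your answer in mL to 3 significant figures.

307 mL

Q = It = 1.52 × 1626 = 2472 C
n(e⁻) = 2472 / 96485 = 0.02562 mol
2H⁺ + 2e⁻ → H₂, so n(H₂) = 0.02562 / 2 = 0.01281 mol
V = 0.01281 × 24.0 = 0.3074 L
= 307 mL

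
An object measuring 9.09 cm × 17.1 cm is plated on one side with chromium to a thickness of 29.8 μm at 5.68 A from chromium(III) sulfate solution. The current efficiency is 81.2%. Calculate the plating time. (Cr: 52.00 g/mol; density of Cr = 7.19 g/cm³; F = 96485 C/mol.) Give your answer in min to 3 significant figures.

Plated area = 9.09 × 17.1 = 155.4 cm²
Volume = 155.4 × 29.8×10⁻⁴ cm = 0.4631 cm³
m(Cr) = 0.4631 × 7.19 = 3.330 g
n(Cr) = 3.330 / 52.00 = 0.06404 mol; n(e⁻) = 3 × 0.06404 = 0.1921 mol
Q = 0.1921 × 96485 / 0.812 = 22830 C
t = 22830 / 5.68 = 4019 s = 67.0 min

67.0 min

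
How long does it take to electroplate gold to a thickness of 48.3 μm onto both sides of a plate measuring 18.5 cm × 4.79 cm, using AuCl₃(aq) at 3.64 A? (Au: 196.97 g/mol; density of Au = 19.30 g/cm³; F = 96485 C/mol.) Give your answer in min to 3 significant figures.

Plated area = 2 × 18.5 × 4.79 = 177.2 cm²
Volume = 177.2 × 48.3×10⁻⁴ cm = 0.8559 cm³
m(Au) = 0.8559 × 19.30 = 16.52 g
n(Au) = 16.52 / 196.97 = 0.08387 mol; n(e⁻) = 3 × 0.08387 = 0.2516 mol
Q = 0.2516 × 96485 = 24280 C
t = 24280 / 3.64 = 6670 s = 111 min

111 min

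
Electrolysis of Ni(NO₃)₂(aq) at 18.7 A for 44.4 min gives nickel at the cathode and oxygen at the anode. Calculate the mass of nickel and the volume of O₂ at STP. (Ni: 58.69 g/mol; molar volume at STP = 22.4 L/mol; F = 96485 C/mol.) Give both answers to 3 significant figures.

Q = 18.7 × 2664 = 49820 C; n(e⁻) = 49820 / 96485 = 0.5163 mol
Cathode: Ni²⁺ + 2e⁻ → Ni → n(Ni) = 0.5163/2 = 0.2582 mol → 15.2 g
Anode: 2H₂O → O₂ + 4H⁺ + 4e⁻ → n(O₂) = 0.5163/4 = 0.1291 mol → 2.89 L

15.2 g Ni; 2.89 L O₂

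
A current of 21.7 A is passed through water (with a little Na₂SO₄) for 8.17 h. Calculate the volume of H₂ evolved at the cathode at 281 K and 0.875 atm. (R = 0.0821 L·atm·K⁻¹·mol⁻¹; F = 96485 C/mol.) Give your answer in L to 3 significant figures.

Q = It = 21.7 × 29412 = 6.382×10^5 C
n(e⁻) = Q/F = 6.382×10^5/96485 = 6.614 mol
2H⁺ + 2e⁻ → H₂, so n(H₂) = 6.614 / 2 = 3.307 mol
V = nRT/P = 3.307 × 0.0821 × 281 / 0.875 = 87.19 L

87.2 L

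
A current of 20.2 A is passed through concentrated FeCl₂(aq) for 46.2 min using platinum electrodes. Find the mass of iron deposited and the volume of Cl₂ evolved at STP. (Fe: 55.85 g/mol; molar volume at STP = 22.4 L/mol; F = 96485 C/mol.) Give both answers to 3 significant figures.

Q = 20.2 × 2772 = 55990 C; n(e⁻) = 55990 / 96485 = 0.5803 mol
Cathode: Fe²⁺ + 2e⁻ → Fe → n(Fe) = 0.5803/2 = 0.2902 mol → 16.2 g
Anode: 2Cl⁻ → Cl₂ + 2e⁻ → n(Cl₂) = 0.5803/2 = 0.2902 mol → 6.50 L

16.2 g Fe; 6.50 L Cl₂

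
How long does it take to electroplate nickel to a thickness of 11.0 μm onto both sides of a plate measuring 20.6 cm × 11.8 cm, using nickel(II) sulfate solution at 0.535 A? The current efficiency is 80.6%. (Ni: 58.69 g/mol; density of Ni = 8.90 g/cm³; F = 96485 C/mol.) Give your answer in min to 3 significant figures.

605 min

Plated area = 2 × 20.6 × 11.8 = 486.2 cm²
Volume = 486.2 × 11.0×10⁻⁴ cm = 0.5348 cm³
m(Ni) = 0.5348 × 8.90 = 4.760 g
n(Ni) = 4.760 / 58.69 = 0.08110 mol; n(e⁻) = 2 × 0.08110 = 0.1622 mol
Q = 0.1622 × 96485 / 0.806 = 19420 C
t = 19420 / 0.535 = 36300 s = 605 min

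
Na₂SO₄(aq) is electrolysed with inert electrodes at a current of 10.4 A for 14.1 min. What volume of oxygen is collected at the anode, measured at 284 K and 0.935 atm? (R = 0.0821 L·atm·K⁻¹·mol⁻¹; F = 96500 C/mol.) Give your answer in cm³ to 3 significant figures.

568 cm³

Charge passed = 10.4 × 846 = 8798 C
n(e⁻) = Q/F = 8798/96500 = 0.09117 mol
2H₂O → O₂ + 4H⁺ + 4e⁻, so n(O₂) = 0.09117 / 4 = 0.02279 mol
V = nRT/P = 0.02279 × 0.0821 × 284 / 0.935 = 0.5683 L
= 568 cm³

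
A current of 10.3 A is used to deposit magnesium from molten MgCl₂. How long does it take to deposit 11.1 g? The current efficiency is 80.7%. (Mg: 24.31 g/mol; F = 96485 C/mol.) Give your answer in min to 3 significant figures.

177 min

n(Mg) = 11.1 / 24.31 = 0.4566 mol
Mg²⁺ + 2e⁻ → Mg, so n(e⁻) = 2 × 0.4566 = 0.9132 mol
Q = 0.9132 × 96485 / 0.807 = 1.092×10^5 C
t = Q / I = 1.092×10^5 / 10.3 = 10600 s = 177 min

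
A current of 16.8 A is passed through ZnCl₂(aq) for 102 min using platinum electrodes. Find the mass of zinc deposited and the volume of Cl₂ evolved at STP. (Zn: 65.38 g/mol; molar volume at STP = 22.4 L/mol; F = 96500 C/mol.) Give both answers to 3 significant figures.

Q = 16.8 × 6120 = 1.028×10^5 C; n(e⁻) = 1.028×10^5 / 96500 = 1.065 mol
Cathode: Zn²⁺ + 2e⁻ → Zn → n(Zn) = 1.065/2 = 0.5325 mol → 34.8 g
Anode: 2Cl⁻ → Cl₂ + 2e⁻ → n(Cl₂) = 1.065/2 = 0.5325 mol → 11.9 L

34.8 g Zn; 11.9 L Cl₂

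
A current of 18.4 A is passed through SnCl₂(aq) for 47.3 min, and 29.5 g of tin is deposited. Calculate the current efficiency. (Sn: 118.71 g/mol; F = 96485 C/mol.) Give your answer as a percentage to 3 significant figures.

91.8%

Q = 18.4 × 2838 = 52220 C
n(e⁻) = 52220 / 96485 = 0.5412 mol
Sn²⁺ + 2e⁻ → Sn, so theoretical n(Sn) = 0.2706 mol → 32.12 g
Efficiency = 29.5 / 32.12 = 0.9184 = 91.8%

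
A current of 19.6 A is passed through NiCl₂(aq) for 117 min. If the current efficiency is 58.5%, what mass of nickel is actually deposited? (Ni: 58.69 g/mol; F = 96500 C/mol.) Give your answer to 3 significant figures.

Q = 19.6 × 7020 = 1.376×10^5 C
n(e⁻) = 1.376×10^5 / 96500 = 1.426 mol
Ni²⁺ + 2e⁻ → Ni, so theoretical m(Ni) = 0.7130 × 58.69 = 41.85 g
Actual mass = 58.5% × 41.85 = 24.5 g

24.5 g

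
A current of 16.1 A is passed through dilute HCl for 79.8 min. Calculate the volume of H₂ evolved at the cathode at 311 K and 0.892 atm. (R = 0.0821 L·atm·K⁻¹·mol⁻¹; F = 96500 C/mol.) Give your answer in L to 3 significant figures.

11.4 L

Q = It = 16.1 × 4788 = 77090 C
Moles of electrons = 77090 / 96500 = 0.7989 mol
2H⁺ + 2e⁻ → H₂, so n(H₂) = 0.7989 / 2 = 0.3995 mol
V = nRT/P = 0.3995 × 0.0821 × 311 / 0.892 = 11.44 L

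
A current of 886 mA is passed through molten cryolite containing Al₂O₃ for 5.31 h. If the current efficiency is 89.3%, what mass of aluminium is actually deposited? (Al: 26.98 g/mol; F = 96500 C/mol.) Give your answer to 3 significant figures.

1.41 g

Q = 0.886 × 19116 = 16940 C
n(e⁻) = 16940 / 96500 = 0.1755 mol
Al³⁺ + 3e⁻ → Al, so theoretical m(Al) = 0.05850 × 26.98 = 1.578 g
Actual mass = 89.3% × 1.578 = 1.41 g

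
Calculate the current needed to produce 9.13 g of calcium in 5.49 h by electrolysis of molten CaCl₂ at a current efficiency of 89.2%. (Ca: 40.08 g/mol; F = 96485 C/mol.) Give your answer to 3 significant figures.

n(Ca) = 9.13 / 40.08 = 0.2278 mol
Ca²⁺ + 2e⁻ → Ca, so n(e⁻) = 2 × 0.2278 = 0.4556 mol
Q = 0.4556 × 96485 / 0.892 = 49280 C
I = Q / t = 49280 / 19764 s = 2.49 A

2.49 A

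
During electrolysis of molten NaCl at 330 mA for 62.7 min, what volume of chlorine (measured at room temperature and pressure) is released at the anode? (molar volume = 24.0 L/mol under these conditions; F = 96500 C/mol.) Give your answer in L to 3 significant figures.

0.154 L

Q = 0.330 A × 3762 s = 1241 C
Moles of electrons = 1241 / 96500 = 0.01286 mol
2Cl⁻ → Cl₂ + 2e⁻, so n(Cl₂) = 0.01286 / 2 = 0.006430 mol
V = 0.006430 × 24.0 = 0.1543 L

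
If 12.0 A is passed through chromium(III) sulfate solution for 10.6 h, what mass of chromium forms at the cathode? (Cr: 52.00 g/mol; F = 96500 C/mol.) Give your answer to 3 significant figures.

Charge passed = 12.0 × 38160 = 4.579×10^5 C
n(e⁻) = 4.579×10^5 / 96500 = 4.745 mol
Cr³⁺ + 3e⁻ → Cr, so n(Cr) = 4.745 / 3 = 1.582 mol
m = 1.582 × 52.00 = 82.3 g

82.3 g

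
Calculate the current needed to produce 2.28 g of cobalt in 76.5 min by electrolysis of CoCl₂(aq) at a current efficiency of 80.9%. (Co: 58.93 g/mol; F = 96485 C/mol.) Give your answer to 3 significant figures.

n(Co) = 2.28 / 58.93 = 0.03869 mol
Co²⁺ + 2e⁻ → Co, so n(e⁻) = 2 × 0.03869 = 0.07738 mol
Q = 0.07738 × 96485 / 0.809 = 9229 C
I = Q / t = 9229 / 4590 s = 2.01 A

2.01 A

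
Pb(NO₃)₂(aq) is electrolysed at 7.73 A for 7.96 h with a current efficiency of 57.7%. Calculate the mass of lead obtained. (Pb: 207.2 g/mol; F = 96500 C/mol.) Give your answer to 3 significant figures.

Q = 7.73 × 28656 = 2.215×10^5 C
n(e⁻) = 2.215×10^5 / 96500 = 2.295 mol
Pb²⁺ + 2e⁻ → Pb, so theoretical m(Pb) = 1.148 × 207.2 = 237.9 g
Actual mass = 57.7% × 237.9 = 137 g

137 g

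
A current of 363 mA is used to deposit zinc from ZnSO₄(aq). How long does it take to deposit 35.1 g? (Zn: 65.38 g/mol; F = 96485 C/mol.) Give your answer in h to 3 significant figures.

79.3 h

n(Zn) = 35.1 / 65.38 = 0.5369 mol
Zn²⁺ + 2e⁻ → Zn, so n(e⁻) = 2 × 0.5369 = 1.074 mol
Q = 1.074 × 96485 = 1.036×10^5 C
t = Q / I = 1.036×10^5 / 0.363 = 2.854×10^5 s = 79.3 h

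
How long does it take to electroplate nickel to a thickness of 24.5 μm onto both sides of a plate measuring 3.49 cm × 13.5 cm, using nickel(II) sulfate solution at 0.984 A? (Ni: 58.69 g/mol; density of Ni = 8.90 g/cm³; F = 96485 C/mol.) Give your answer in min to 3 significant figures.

Plated area = 2 × 3.49 × 13.5 = 94.23 cm²
Volume = 94.23 × 24.5×10⁻⁴ cm = 0.2309 cm³
m(Ni) = 0.2309 × 8.90 = 2.055 g
n(Ni) = 2.055 / 58.69 = 0.03501 mol; n(e⁻) = 2 × 0.03501 = 0.07002 mol
Q = 0.07002 × 96485 = 6756 C
t = 6756 / 0.984 = 6866 s = 114 min

114 min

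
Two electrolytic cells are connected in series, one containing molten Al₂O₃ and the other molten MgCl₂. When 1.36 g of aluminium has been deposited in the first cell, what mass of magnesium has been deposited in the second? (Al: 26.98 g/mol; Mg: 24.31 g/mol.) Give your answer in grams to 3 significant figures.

1.84 g

n(Al) = 1.36 / 26.98 = 0.05041 mol
Al³⁺ + 3e⁻ → Al, so n(e⁻) = 3 × 0.05041 = 0.1512 mol
In series, the same 0.1512 mol of electrons flows through the second cell.
Mg²⁺ + 2e⁻ → Mg, so n(Mg) = 0.1512 / 2 = 0.07560 mol
m(Mg) = 0.07560 × 24.31 = 1.84 g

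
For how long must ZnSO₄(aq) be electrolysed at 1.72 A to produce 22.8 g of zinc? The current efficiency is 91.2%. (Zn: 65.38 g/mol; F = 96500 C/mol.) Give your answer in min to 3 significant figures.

n(Zn) = 22.8 / 65.38 = 0.3487 mol
Zn²⁺ + 2e⁻ → Zn, so n(e⁻) = 2 × 0.3487 = 0.6974 mol
Q = 0.6974 × 96500 / 0.912 = 73790 C
t = Q / I = 73790 / 1.72 = 42900 s = 715 min

715 min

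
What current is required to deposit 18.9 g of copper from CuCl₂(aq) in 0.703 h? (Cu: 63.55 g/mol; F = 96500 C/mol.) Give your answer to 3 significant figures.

22.7 A

n(Cu) = 18.9 / 63.55 = 0.2974 mol
Cu²⁺ + 2e⁻ → Cu, so n(e⁻) = 2 × 0.2974 = 0.5948 mol
Q = 0.5948 × 96500 = 57400 C
I = Q / t = 57400 / 2530.8 s = 22.7 A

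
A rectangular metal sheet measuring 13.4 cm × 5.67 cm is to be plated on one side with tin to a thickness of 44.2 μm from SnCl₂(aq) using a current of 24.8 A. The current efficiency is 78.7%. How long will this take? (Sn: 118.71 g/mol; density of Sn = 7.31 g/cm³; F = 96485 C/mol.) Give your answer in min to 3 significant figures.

3.41 min

Plated area = 13.4 × 5.67 = 75.98 cm²
Volume = 75.98 × 44.2×10⁻⁴ cm = 0.3358 cm³
m(Sn) = 0.3358 × 7.31 = 2.455 g
n(Sn) = 2.455 / 118.71 = 0.02068 mol; n(e⁻) = 2 × 0.02068 = 0.04136 mol
Q = 0.04136 × 96485 / 0.787 = 5071 C
t = 5071 / 24.8 = 204.5 s = 3.41 min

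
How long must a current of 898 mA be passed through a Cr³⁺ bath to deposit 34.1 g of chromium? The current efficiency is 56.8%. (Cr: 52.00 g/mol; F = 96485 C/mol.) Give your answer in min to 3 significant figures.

6200 min

n(Cr) = 34.1 / 52.00 = 0.6558 mol
Cr³⁺ + 3e⁻ → Cr, so n(e⁻) = 3 × 0.6558 = 1.967 mol
Q = 1.967 × 96485 / 0.568 = 3.341×10^5 C
t = Q / I = 3.341×10^5 / 0.898 = 3.720×10^5 s = 6200 min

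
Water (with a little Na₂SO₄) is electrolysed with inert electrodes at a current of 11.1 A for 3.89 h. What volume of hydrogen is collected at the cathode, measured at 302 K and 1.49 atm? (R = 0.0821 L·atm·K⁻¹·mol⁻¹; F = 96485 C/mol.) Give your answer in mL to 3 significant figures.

Q = 11.1 A × 14004 s = 1.554×10^5 C
Moles of electrons = 1.554×10^5 / 96485 = 1.611 mol
2H⁺ + 2e⁻ → H₂, so n(H₂) = 1.611 / 2 = 0.8055 mol
V = nRT/P = 0.8055 × 0.0821 × 302 / 1.49 = 13.40 L
= 13400 mL

13400 mL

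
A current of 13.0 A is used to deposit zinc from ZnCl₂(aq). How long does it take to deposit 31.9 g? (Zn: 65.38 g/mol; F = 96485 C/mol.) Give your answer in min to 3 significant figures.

n(Zn) = 31.9 / 65.38 = 0.4879 mol
Zn²⁺ + 2e⁻ → Zn, so n(e⁻) = 2 × 0.4879 = 0.9758 mol
Q = 0.9758 × 96485 = 94150 C
t = Q / I = 94150 / 13.0 = 7242 s = 121 min

121 min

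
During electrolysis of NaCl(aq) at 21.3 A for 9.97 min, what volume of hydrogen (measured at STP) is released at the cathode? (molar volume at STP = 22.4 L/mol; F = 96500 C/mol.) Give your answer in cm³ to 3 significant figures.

1480 cm³

Q = 21.3 A × 598.2 s = 12740 C
n(e⁻) = Q/F = 12740/96500 = 0.1320 mol
2H⁺ + 2e⁻ → H₂, so n(H₂) = 0.1320 / 2 = 0.06600 mol
V = 0.06600 × 22.4 = 1.478 L
= 1480 cm³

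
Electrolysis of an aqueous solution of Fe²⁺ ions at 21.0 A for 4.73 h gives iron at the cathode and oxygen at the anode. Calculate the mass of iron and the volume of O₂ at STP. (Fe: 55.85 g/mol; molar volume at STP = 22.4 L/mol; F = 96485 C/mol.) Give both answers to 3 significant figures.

Q = 21.0 × 17028 = 3.576×10^5 C; n(e⁻) = 3.576×10^5 / 96485 = 3.706 mol
Cathode: Fe²⁺ + 2e⁻ → Fe → n(Fe) = 3.706/2 = 1.853 mol → 103 g
Anode: 2H₂O → O₂ + 4H⁺ + 4e⁻ → n(O₂) = 3.706/4 = 0.9265 mol → 20.8 L

103 g Fe; 20.8 L O₂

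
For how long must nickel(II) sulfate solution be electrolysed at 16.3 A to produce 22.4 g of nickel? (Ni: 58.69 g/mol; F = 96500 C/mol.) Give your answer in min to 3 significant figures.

75.3 min

n(Ni) = 22.4 / 58.69 = 0.3817 mol
Ni²⁺ + 2e⁻ → Ni, so n(e⁻) = 2 × 0.3817 = 0.7634 mol
Q = 0.7634 × 96500 = 73670 C
t = Q / I = 73670 / 16.3 = 4520 s = 75.3 min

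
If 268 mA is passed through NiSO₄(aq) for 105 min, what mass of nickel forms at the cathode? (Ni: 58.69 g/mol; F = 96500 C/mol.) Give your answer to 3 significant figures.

Q = 0.268 A × 6300 s = 1688 C
n(e⁻) = Q/F = 1688/96500 = 0.01749 mol
Ni²⁺ + 2e⁻ → Ni, so n(Ni) = 0.01749 / 2 = 0.008745 mol
m = 0.008745 × 58.69 = 0.513 g

0.513 g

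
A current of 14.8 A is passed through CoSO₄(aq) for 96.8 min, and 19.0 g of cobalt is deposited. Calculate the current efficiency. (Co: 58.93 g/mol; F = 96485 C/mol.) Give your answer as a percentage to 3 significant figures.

72.4%

Q = 14.8 × 5808 = 85960 C
n(e⁻) = 85960 / 96485 = 0.8909 mol
Co²⁺ + 2e⁻ → Co, so theoretical n(Co) = 0.4455 mol → 26.25 g
Efficiency = 19.0 / 26.25 = 0.7238 = 72.4%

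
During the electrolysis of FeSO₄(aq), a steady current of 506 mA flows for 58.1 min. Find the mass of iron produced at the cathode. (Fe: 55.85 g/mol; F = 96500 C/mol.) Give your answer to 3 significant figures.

0.510 g

Charge passed = 0.506 × 3486 = 1764 C
Moles of electrons = 1764 / 96500 = 0.01828 mol
Fe²⁺ + 2e⁻ → Fe, so n(Fe) = 0.01828 / 2 = 0.009140 mol
m = 0.009140 × 55.85 = 0.510 g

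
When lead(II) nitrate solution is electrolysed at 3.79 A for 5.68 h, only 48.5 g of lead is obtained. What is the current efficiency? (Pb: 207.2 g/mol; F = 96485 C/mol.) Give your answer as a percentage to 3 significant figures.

58.3%

Q = 3.79 × 20448 = 77500 C
n(e⁻) = 77500 / 96485 = 0.8032 mol
Pb²⁺ + 2e⁻ → Pb, so theoretical n(Pb) = 0.4016 mol → 83.21 g
Efficiency = 48.5 / 83.21 = 0.5829 = 58.3%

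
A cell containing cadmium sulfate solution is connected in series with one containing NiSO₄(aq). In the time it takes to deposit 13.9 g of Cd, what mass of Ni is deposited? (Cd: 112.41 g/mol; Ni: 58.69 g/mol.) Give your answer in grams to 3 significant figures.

n(Cd) = 13.9 / 112.41 = 0.1237 mol
Cd²⁺ + 2e⁻ → Cd, so n(e⁻) = 2 × 0.1237 = 0.2474 mol
Since the cells are in series, n(e⁻) in the Ni cell is also 0.2474 mol.
Ni²⁺ + 2e⁻ → Ni, so n(Ni) = 0.2474 / 2 = 0.1237 mol
m(Ni) = 0.1237 × 58.69 = 7.26 g

7.26 g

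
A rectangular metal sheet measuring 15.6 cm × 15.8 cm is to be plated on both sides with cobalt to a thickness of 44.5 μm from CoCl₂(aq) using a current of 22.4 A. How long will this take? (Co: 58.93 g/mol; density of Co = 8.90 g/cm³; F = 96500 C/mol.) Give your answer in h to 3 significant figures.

Plated area = 2 × 15.6 × 15.8 = 493.0 cm²
Volume = 493.0 × 44.5×10⁻⁴ cm = 2.194 cm³
m(Co) = 2.194 × 8.90 = 19.53 g
n(Co) = 19.53 / 58.93 = 0.3314 mol; n(e⁻) = 2 × 0.3314 = 0.6628 mol
Q = 0.6628 × 96500 = 63960 C
t = 63960 / 22.4 = 2855 s = 0.793 h

0.793 h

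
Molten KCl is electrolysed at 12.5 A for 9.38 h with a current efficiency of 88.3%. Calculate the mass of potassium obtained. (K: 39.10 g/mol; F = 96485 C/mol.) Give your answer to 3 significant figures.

151 g

Q = 12.5 × 33768 = 4.221×10^5 C
n(e⁻) = 4.221×10^5 / 96485 = 4.375 mol
K⁺ + e⁻ → K, so theoretical m(K) = 4.375 × 39.10 = 171.1 g
Actual mass = 88.3% × 171.1 = 151 g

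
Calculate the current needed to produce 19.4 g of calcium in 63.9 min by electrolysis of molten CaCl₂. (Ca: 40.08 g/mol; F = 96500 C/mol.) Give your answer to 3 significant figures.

24.4 A

n(Ca) = 19.4 / 40.08 = 0.4840 mol
Ca²⁺ + 2e⁻ → Ca, so n(e⁻) = 2 × 0.4840 = 0.9680 mol
Q = 0.9680 × 96500 = 93410 C
I = Q / t = 93410 / 3834 s = 24.4 A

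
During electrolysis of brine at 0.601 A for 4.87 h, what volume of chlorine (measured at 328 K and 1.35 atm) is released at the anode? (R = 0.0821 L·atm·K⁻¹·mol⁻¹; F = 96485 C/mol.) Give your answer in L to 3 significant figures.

Charge passed = 0.601 × 17532 = 10540 C
Moles of electrons = 10540 / 96485 = 0.1092 mol
2Cl⁻ → Cl₂ + 2e⁻, so n(Cl₂) = 0.1092 / 2 = 0.05460 mol
V = nRT/P = 0.05460 × 0.0821 × 328 / 1.35 = 1.089 L

1.09 L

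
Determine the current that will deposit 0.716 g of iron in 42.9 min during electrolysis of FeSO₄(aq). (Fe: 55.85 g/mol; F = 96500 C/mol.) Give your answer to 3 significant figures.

n(Fe) = 0.716 / 55.85 = 0.01282 mol
Fe²⁺ + 2e⁻ → Fe, so n(e⁻) = 2 × 0.01282 = 0.02564 mol
Q = 0.02564 × 96500 = 2474 C
I = Q / t = 2474 / 2574 s = 0.961 A

0.961 A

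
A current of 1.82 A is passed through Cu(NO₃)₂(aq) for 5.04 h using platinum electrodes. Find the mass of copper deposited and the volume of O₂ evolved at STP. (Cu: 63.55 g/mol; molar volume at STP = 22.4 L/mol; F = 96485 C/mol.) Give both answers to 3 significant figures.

10.9 g Cu; 1.92 L O₂

Q = 1.82 × 18144 = 33020 C; n(e⁻) = 33020 / 96485 = 0.3422 mol
Cathode: Cu²⁺ + 2e⁻ → Cu → n(Cu) = 0.3422/2 = 0.1711 mol → 10.9 g
Anode: 2H₂O → O₂ + 4H⁺ + 4e⁻ → n(O₂) = 0.3422/4 = 0.08555 mol → 1.92 L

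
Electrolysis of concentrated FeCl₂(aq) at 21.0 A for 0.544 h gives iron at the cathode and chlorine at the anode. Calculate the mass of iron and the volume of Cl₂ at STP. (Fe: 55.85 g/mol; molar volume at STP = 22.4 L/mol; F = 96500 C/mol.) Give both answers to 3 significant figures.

Q = 21.0 × 1958.4 = 41130 C; n(e⁻) = 41130 / 96500 = 0.4262 mol
Cathode: Fe²⁺ + 2e⁻ → Fe → n(Fe) = 0.4262/2 = 0.2131 mol → 11.9 g
Anode: 2Cl⁻ → Cl₂ + 2e⁻ → n(Cl₂) = 0.4262/2 = 0.2131 mol → 4.77 L

11.9 g Fe; 4.77 L Cl₂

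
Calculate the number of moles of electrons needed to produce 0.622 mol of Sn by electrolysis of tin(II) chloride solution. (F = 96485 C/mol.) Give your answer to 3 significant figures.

Sn²⁺ + 2e⁻ → Sn, so n(e⁻) = 2 × 0.622 = 1.244 mol

1.24 mol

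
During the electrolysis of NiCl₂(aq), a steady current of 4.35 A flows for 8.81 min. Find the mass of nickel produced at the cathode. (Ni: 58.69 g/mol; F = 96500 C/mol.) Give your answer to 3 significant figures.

0.699 g

Charge passed = 4.35 × 528.6 = 2299 C
n(e⁻) = 2299 / 96500 = 0.02382 mol
Ni²⁺ + 2e⁻ → Ni, so n(Ni) = 0.02382 / 2 = 0.01191 mol
m = 0.01191 × 58.69 = 0.699 g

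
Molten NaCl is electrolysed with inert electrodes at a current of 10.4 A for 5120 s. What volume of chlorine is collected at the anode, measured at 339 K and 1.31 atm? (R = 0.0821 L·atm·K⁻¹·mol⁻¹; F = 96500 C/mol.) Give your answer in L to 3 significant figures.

5.86 L

Q = It = 10.4 × 5120 = 53250 C
n(e⁻) = 53250 / 96500 = 0.5518 mol
2Cl⁻ → Cl₂ + 2e⁻, so n(Cl₂) = 0.5518 / 2 = 0.2759 mol
V = nRT/P = 0.2759 × 0.0821 × 339 / 1.31 = 5.862 L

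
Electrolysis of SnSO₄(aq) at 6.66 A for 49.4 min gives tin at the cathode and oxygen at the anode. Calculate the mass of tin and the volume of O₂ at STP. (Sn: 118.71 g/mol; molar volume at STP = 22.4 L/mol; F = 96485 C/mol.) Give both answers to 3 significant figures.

Q = 6.66 × 2964 = 19740 C; n(e⁻) = 19740 / 96485 = 0.2046 mol
Cathode: Sn²⁺ + 2e⁻ → Sn → n(Sn) = 0.2046/2 = 0.1023 mol → 12.1 g
Anode: 2H₂O → O₂ + 4H⁺ + 4e⁻ → n(O₂) = 0.2046/4 = 0.05115 mol → 1.15 L

12.1 g Sn; 1.15 L O₂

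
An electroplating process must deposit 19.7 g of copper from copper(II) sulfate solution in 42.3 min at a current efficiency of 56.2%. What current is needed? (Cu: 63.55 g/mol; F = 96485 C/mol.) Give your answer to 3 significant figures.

41.9 A

n(Cu) = 19.7 / 63.55 = 0.3100 mol
Cu²⁺ + 2e⁻ → Cu, so n(e⁻) = 2 × 0.3100 = 0.6200 mol
Q = 0.6200 × 96485 / 0.562 = 1.064×10^5 C
I = Q / t = 1.064×10^5 / 2538 s = 41.9 A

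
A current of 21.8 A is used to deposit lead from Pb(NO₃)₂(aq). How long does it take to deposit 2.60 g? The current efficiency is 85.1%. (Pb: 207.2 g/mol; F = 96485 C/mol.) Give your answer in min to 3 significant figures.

2.18 min

n(Pb) = 2.60 / 207.2 = 0.01255 mol
Pb²⁺ + 2e⁻ → Pb, so n(e⁻) = 2 × 0.01255 = 0.02510 mol
Q = 0.02510 × 96485 / 0.851 = 2846 C
t = Q / I = 2846 / 21.8 = 130.6 s = 2.18 min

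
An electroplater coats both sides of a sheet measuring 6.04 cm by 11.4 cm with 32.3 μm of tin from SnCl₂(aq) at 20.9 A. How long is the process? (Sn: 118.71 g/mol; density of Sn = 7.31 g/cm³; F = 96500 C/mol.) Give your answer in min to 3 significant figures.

4.22 min

Plated area = 2 × 6.04 × 11.4 = 137.7 cm²
Volume = 137.7 × 32.3×10⁻⁴ cm = 0.4448 cm³
m(Sn) = 0.4448 × 7.31 = 3.251 g
n(Sn) = 3.251 / 118.71 = 0.02739 mol; n(e⁻) = 2 × 0.02739 = 0.05478 mol
Q = 0.05478 × 96500 = 5286 C
t = 5286 / 20.9 = 252.9 s = 4.22 min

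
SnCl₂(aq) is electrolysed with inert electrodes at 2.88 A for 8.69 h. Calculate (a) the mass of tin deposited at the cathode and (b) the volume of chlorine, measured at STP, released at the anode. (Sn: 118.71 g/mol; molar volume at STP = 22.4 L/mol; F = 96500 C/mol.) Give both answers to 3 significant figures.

55.4 g Sn; 10.5 L Cl₂

Q = 2.88 × 31284 = 90100 C; n(e⁻) = 90100 / 96500 = 0.9337 mol
Cathode: Sn²⁺ + 2e⁻ → Sn → n(Sn) = 0.9337/2 = 0.4669 mol → 55.4 g
Anode: 2Cl⁻ → Cl₂ + 2e⁻ → n(Cl₂) = 0.9337/2 = 0.4669 mol → 10.5 L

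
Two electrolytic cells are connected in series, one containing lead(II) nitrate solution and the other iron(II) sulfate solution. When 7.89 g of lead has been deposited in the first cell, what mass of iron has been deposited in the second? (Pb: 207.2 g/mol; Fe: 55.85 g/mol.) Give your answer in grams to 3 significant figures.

2.13 g

n(Pb) = 7.89 / 207.2 = 0.03808 mol
Pb²⁺ + 2e⁻ → Pb, so n(e⁻) = 2 × 0.03808 = 0.07616 mol
The cells are in series, so the same charge (and hence the same n(e⁻) = 0.07616 mol) passes through both.
Fe²⁺ + 2e⁻ → Fe, so n(Fe) = 0.07616 / 2 = 0.03808 mol
m(Fe) = 0.03808 × 55.85 = 2.13 g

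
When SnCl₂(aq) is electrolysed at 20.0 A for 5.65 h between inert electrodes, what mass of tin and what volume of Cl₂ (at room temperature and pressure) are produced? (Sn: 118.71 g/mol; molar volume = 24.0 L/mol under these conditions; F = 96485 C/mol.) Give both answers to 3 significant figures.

Q = 20.0 × 20340 = 4.068×10^5 C; n(e⁻) = 4.068×10^5 / 96485 = 4.216 mol
Cathode: Sn²⁺ + 2e⁻ → Sn → n(Sn) = 4.216/2 = 2.108 mol → 250 g
Anode: 2Cl⁻ → Cl₂ + 2e⁻ → n(Cl₂) = 4.216/2 = 2.108 mol → 50.6 L

250 g Sn; 50.6 L Cl₂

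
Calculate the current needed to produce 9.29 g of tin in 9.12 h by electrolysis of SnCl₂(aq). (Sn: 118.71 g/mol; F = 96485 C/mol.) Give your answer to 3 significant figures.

0.460 A

n(Sn) = 9.29 / 118.71 = 0.07826 mol
Sn²⁺ + 2e⁻ → Sn, so n(e⁻) = 2 × 0.07826 = 0.1565 mol
Q = 0.1565 × 96485 = 15100 C
I = Q / t = 15100 / 32832 s = 0.460 A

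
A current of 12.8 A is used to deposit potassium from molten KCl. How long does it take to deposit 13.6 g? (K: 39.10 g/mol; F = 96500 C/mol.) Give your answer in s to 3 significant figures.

n(K) = 13.6 / 39.10 = 0.3478 mol
K⁺ + e⁻ → K, so n(e⁻) = 0.3478 mol
Q = 0.3478 × 96500 = 33560 C
t = Q / I = 33560 / 12.8 = 2622 s

2620 s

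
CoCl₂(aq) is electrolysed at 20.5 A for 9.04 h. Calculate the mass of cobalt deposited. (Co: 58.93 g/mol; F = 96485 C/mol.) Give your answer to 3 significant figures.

204 g

Charge passed = 20.5 × 32544 = 6.672×10^5 C
n(e⁻) = 6.672×10^5 / 96485 = 6.915 mol
Co²⁺ + 2e⁻ → Co, so n(Co) = 6.915 / 2 = 3.458 mol
m = 3.458 × 58.93 = 204 g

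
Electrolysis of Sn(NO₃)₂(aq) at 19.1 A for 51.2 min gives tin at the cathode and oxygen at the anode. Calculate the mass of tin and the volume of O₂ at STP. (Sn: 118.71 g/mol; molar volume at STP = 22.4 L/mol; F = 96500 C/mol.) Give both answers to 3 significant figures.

Q = 19.1 × 3072 = 58680 C; n(e⁻) = 58680 / 96500 = 0.6081 mol
Cathode: Sn²⁺ + 2e⁻ → Sn → n(Sn) = 0.6081/2 = 0.3041 mol → 36.1 g
Anode: 2H₂O → O₂ + 4H⁺ + 4e⁻ → n(O₂) = 0.6081/4 = 0.1520 mol → 3.40 L

36.1 g Sn; 3.40 L O₂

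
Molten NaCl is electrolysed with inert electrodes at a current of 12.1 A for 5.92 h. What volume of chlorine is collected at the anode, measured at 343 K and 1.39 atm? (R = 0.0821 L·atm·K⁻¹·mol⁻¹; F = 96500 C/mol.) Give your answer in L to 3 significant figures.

Q = It = 12.1 × 21312 = 2.579×10^5 C
Moles of electrons = 2.579×10^5 / 96500 = 2.673 mol
2Cl⁻ → Cl₂ + 2e⁻, so n(Cl₂) = 2.673 / 2 = 1.337 mol
V = nRT/P = 1.337 × 0.0821 × 343 / 1.39 = 27.09 L

27.1 L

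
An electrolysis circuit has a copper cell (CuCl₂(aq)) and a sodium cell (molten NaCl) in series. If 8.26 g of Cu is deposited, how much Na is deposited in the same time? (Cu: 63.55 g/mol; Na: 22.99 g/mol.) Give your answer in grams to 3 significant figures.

5.98 g

n(Cu) = 8.26 / 63.55 = 0.1300 mol
Cu²⁺ + 2e⁻ → Cu, so n(e⁻) = 2 × 0.1300 = 0.2600 mol
Same current for the same time ⇒ same n(e⁻) = 0.2600 mol in both cells.
Na⁺ + e⁻ → Na, so n(Na) = 0.2600 mol
m(Na) = 0.2600 × 22.99 = 5.98 g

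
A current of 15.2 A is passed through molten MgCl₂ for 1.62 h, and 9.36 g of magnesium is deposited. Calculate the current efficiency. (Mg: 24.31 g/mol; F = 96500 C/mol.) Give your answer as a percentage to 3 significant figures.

83.8%

Q = 15.2 × 5832 = 88650 C
n(e⁻) = 88650 / 96500 = 0.9187 mol
Mg²⁺ + 2e⁻ → Mg, so theoretical n(Mg) = 0.4594 mol → 11.17 g
Efficiency = 9.36 / 11.17 = 0.8380 = 83.8%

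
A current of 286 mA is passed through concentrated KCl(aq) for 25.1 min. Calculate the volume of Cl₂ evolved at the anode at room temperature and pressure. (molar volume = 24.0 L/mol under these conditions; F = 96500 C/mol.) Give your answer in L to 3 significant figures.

Charge passed = 0.286 × 1506 = 430.7 C
n(e⁻) = 430.7 / 96500 = 0.004463 mol
2Cl⁻ → Cl₂ + 2e⁻, so n(Cl₂) = 0.004463 / 2 = 0.002232 mol
V = 0.002232 × 24.0 = 0.05357 L

0.0536 L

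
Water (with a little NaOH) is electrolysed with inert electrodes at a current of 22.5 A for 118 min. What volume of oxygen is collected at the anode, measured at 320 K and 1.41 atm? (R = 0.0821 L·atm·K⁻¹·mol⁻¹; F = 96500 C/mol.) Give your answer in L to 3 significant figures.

Q = It = 22.5 × 7080 = 1.593×10^5 C
n(e⁻) = Q/F = 1.593×10^5/96500 = 1.651 mol
2H₂O → O₂ + 4H⁺ + 4e⁻, so n(O₂) = 1.651 / 4 = 0.4128 mol
V = nRT/P = 0.4128 × 0.0821 × 320 / 1.41 = 7.692 L

7.69 L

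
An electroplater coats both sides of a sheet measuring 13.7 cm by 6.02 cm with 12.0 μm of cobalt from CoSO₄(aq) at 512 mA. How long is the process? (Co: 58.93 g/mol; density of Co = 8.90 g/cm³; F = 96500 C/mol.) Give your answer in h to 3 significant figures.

3.13 h

Plated area = 2 × 13.7 × 6.02 = 164.9 cm²
Volume = 164.9 × 12.0×10⁻⁴ cm = 0.1979 cm³
m(Co) = 0.1979 × 8.90 = 1.761 g
n(Co) = 1.761 / 58.93 = 0.02988 mol; n(e⁻) = 2 × 0.02988 = 0.05976 mol
Q = 0.05976 × 96500 = 5767 C
t = 5767 / 0.512 = 11260 s = 3.13 h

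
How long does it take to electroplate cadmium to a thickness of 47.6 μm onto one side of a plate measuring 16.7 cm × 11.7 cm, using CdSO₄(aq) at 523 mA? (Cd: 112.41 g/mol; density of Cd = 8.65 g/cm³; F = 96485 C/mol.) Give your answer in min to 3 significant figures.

440 min

Plated area = 16.7 × 11.7 = 195.4 cm²
Volume = 195.4 × 47.6×10⁻⁴ cm = 0.9301 cm³
m(Cd) = 0.9301 × 8.65 = 8.045 g
n(Cd) = 8.045 / 112.41 = 0.07157 mol; n(e⁻) = 2 × 0.07157 = 0.1431 mol
Q = 0.1431 × 96485 = 13810 C
t = 13810 / 0.523 = 26410 s = 440 min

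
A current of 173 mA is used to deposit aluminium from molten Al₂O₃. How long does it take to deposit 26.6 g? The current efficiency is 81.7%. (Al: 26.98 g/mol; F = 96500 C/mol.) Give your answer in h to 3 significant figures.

561 h

n(Al) = 26.6 / 26.98 = 0.9859 mol
Al³⁺ + 3e⁻ → Al, so n(e⁻) = 3 × 0.9859 = 2.958 mol
Q = 2.958 × 96500 / 0.817 = 3.494×10^5 C
t = Q / I = 3.494×10^5 / 0.173 = 2.020×10^6 s = 561 h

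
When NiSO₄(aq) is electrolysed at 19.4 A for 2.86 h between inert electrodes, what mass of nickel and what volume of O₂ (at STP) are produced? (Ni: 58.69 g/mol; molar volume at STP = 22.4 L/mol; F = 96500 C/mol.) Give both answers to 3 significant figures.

Q = 19.4 × 10296 = 1.997×10^5 C; n(e⁻) = 1.997×10^5 / 96500 = 2.069 mol
Cathode: Ni²⁺ + 2e⁻ → Ni → n(Ni) = 2.069/2 = 1.035 mol → 60.7 g
Anode: 2H₂O → O₂ + 4H⁺ + 4e⁻ → n(O₂) = 2.069/4 = 0.5173 mol → 11.6 L

60.7 g Ni; 11.6 L O₂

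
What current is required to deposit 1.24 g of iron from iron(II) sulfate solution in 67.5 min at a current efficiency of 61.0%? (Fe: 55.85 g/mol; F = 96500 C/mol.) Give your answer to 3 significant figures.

n(Fe) = 1.24 / 55.85 = 0.02220 mol
Fe²⁺ + 2e⁻ → Fe, so n(e⁻) = 2 × 0.02220 = 0.04440 mol
Q = 0.04440 × 96500 / 0.610 = 7024 C
I = Q / t = 7024 / 4050 s = 1.73 A

1.73 A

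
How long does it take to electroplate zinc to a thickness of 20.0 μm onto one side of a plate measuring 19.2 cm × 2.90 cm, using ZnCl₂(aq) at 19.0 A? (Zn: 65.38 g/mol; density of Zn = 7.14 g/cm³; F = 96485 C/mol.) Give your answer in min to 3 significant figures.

Plated area = 19.2 × 2.90 = 55.68 cm²
Volume = 55.68 × 20.0×10⁻⁴ cm = 0.1114 cm³
m(Zn) = 0.1114 × 7.14 = 0.7954 g
n(Zn) = 0.7954 / 65.38 = 0.01217 mol; n(e⁻) = 2 × 0.01217 = 0.02434 mol
Q = 0.02434 × 96485 = 2348 C
t = 2348 / 19.0 = 123.6 s = 2.06 min

2.06 min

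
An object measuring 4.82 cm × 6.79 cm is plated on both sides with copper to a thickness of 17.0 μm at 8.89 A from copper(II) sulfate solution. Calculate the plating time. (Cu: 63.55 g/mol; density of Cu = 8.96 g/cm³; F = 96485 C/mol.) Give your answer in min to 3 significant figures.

Plated area = 2 × 4.82 × 6.79 = 65.46 cm²
Volume = 65.46 × 17.0×10⁻⁴ cm = 0.1113 cm³
m(Cu) = 0.1113 × 8.96 = 0.9972 g
n(Cu) = 0.9972 / 63.55 = 0.01569 mol; n(e⁻) = 2 × 0.01569 = 0.03138 mol
Q = 0.03138 × 96485 = 3028 C
t = 3028 / 8.89 = 340.6 s = 5.68 min

5.68 min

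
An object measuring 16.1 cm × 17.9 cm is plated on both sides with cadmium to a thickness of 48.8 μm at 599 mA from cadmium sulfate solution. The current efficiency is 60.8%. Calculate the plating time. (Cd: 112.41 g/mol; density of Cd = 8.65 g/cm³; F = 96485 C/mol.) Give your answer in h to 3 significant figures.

31.9 h

Plated area = 2 × 16.1 × 17.9 = 576.4 cm²
Volume = 576.4 × 48.8×10⁻⁴ cm = 2.813 cm³
m(Cd) = 2.813 × 8.65 = 24.33 g
n(Cd) = 24.33 / 112.41 = 0.2164 mol; n(e⁻) = 2 × 0.2164 = 0.4328 mol
Q = 0.4328 × 96485 / 0.608 = 68680 C
t = 68680 / 0.599 = 1.147×10^5 s = 31.9 h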